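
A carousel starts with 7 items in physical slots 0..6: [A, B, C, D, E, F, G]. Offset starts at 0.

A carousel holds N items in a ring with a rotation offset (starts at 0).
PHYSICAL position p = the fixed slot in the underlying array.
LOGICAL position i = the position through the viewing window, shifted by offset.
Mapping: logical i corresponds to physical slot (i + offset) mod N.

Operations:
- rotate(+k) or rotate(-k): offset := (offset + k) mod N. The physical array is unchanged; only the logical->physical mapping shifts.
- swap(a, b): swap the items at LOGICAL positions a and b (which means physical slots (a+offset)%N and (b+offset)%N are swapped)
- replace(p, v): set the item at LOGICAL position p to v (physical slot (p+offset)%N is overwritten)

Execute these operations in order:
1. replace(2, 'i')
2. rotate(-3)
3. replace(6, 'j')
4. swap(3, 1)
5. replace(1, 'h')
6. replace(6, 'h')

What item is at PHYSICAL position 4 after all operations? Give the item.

Answer: E

Derivation:
After op 1 (replace(2, 'i')): offset=0, physical=[A,B,i,D,E,F,G], logical=[A,B,i,D,E,F,G]
After op 2 (rotate(-3)): offset=4, physical=[A,B,i,D,E,F,G], logical=[E,F,G,A,B,i,D]
After op 3 (replace(6, 'j')): offset=4, physical=[A,B,i,j,E,F,G], logical=[E,F,G,A,B,i,j]
After op 4 (swap(3, 1)): offset=4, physical=[F,B,i,j,E,A,G], logical=[E,A,G,F,B,i,j]
After op 5 (replace(1, 'h')): offset=4, physical=[F,B,i,j,E,h,G], logical=[E,h,G,F,B,i,j]
After op 6 (replace(6, 'h')): offset=4, physical=[F,B,i,h,E,h,G], logical=[E,h,G,F,B,i,h]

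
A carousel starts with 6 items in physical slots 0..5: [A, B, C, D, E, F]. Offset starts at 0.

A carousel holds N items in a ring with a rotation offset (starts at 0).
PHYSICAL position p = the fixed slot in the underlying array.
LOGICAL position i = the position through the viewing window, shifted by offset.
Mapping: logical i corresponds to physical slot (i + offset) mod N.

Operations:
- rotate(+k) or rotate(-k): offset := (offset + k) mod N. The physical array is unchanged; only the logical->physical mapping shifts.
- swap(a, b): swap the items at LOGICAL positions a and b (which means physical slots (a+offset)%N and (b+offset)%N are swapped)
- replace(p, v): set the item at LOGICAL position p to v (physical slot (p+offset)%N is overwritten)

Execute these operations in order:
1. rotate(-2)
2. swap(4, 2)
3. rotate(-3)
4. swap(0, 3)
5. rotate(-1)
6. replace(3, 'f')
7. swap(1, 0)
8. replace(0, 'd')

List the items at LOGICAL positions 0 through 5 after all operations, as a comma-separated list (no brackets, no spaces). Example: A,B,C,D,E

Answer: d,C,A,f,B,F

Derivation:
After op 1 (rotate(-2)): offset=4, physical=[A,B,C,D,E,F], logical=[E,F,A,B,C,D]
After op 2 (swap(4, 2)): offset=4, physical=[C,B,A,D,E,F], logical=[E,F,C,B,A,D]
After op 3 (rotate(-3)): offset=1, physical=[C,B,A,D,E,F], logical=[B,A,D,E,F,C]
After op 4 (swap(0, 3)): offset=1, physical=[C,E,A,D,B,F], logical=[E,A,D,B,F,C]
After op 5 (rotate(-1)): offset=0, physical=[C,E,A,D,B,F], logical=[C,E,A,D,B,F]
After op 6 (replace(3, 'f')): offset=0, physical=[C,E,A,f,B,F], logical=[C,E,A,f,B,F]
After op 7 (swap(1, 0)): offset=0, physical=[E,C,A,f,B,F], logical=[E,C,A,f,B,F]
After op 8 (replace(0, 'd')): offset=0, physical=[d,C,A,f,B,F], logical=[d,C,A,f,B,F]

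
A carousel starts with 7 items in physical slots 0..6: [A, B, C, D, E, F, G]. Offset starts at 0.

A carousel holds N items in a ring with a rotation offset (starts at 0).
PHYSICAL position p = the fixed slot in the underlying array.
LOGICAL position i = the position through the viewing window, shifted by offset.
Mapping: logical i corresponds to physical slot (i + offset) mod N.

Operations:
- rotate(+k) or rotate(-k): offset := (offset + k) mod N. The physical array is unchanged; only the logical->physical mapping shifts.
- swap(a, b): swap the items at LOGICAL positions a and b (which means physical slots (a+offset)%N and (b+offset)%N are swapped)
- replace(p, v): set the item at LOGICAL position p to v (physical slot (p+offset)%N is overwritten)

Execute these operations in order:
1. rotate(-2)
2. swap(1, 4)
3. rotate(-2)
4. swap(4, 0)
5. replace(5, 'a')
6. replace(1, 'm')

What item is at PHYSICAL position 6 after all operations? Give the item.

Answer: C

Derivation:
After op 1 (rotate(-2)): offset=5, physical=[A,B,C,D,E,F,G], logical=[F,G,A,B,C,D,E]
After op 2 (swap(1, 4)): offset=5, physical=[A,B,G,D,E,F,C], logical=[F,C,A,B,G,D,E]
After op 3 (rotate(-2)): offset=3, physical=[A,B,G,D,E,F,C], logical=[D,E,F,C,A,B,G]
After op 4 (swap(4, 0)): offset=3, physical=[D,B,G,A,E,F,C], logical=[A,E,F,C,D,B,G]
After op 5 (replace(5, 'a')): offset=3, physical=[D,a,G,A,E,F,C], logical=[A,E,F,C,D,a,G]
After op 6 (replace(1, 'm')): offset=3, physical=[D,a,G,A,m,F,C], logical=[A,m,F,C,D,a,G]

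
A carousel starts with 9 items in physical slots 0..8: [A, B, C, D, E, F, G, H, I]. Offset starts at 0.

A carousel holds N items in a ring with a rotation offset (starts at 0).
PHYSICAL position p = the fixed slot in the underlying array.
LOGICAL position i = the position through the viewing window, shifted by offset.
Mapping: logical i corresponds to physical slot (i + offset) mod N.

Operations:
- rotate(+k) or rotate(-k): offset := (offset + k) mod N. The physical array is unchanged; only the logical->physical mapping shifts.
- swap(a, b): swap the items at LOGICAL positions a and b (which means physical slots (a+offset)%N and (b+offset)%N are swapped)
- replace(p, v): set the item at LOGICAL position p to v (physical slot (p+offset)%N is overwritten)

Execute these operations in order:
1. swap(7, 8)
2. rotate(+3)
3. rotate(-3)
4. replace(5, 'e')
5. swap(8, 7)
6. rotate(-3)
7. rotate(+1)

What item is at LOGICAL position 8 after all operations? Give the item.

Answer: G

Derivation:
After op 1 (swap(7, 8)): offset=0, physical=[A,B,C,D,E,F,G,I,H], logical=[A,B,C,D,E,F,G,I,H]
After op 2 (rotate(+3)): offset=3, physical=[A,B,C,D,E,F,G,I,H], logical=[D,E,F,G,I,H,A,B,C]
After op 3 (rotate(-3)): offset=0, physical=[A,B,C,D,E,F,G,I,H], logical=[A,B,C,D,E,F,G,I,H]
After op 4 (replace(5, 'e')): offset=0, physical=[A,B,C,D,E,e,G,I,H], logical=[A,B,C,D,E,e,G,I,H]
After op 5 (swap(8, 7)): offset=0, physical=[A,B,C,D,E,e,G,H,I], logical=[A,B,C,D,E,e,G,H,I]
After op 6 (rotate(-3)): offset=6, physical=[A,B,C,D,E,e,G,H,I], logical=[G,H,I,A,B,C,D,E,e]
After op 7 (rotate(+1)): offset=7, physical=[A,B,C,D,E,e,G,H,I], logical=[H,I,A,B,C,D,E,e,G]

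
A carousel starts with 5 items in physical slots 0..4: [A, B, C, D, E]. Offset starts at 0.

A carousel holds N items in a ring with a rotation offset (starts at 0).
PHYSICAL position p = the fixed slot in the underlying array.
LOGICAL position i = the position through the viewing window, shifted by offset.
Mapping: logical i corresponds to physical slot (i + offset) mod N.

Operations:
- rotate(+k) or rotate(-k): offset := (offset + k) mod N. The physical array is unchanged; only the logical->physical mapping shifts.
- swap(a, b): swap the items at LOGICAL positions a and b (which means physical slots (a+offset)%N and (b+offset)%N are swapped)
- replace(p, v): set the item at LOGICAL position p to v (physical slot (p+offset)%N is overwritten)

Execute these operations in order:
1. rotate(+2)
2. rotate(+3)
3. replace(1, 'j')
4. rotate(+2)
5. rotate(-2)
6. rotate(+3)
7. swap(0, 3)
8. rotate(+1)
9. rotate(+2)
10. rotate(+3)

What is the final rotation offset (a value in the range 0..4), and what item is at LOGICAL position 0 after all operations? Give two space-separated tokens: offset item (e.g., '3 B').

After op 1 (rotate(+2)): offset=2, physical=[A,B,C,D,E], logical=[C,D,E,A,B]
After op 2 (rotate(+3)): offset=0, physical=[A,B,C,D,E], logical=[A,B,C,D,E]
After op 3 (replace(1, 'j')): offset=0, physical=[A,j,C,D,E], logical=[A,j,C,D,E]
After op 4 (rotate(+2)): offset=2, physical=[A,j,C,D,E], logical=[C,D,E,A,j]
After op 5 (rotate(-2)): offset=0, physical=[A,j,C,D,E], logical=[A,j,C,D,E]
After op 6 (rotate(+3)): offset=3, physical=[A,j,C,D,E], logical=[D,E,A,j,C]
After op 7 (swap(0, 3)): offset=3, physical=[A,D,C,j,E], logical=[j,E,A,D,C]
After op 8 (rotate(+1)): offset=4, physical=[A,D,C,j,E], logical=[E,A,D,C,j]
After op 9 (rotate(+2)): offset=1, physical=[A,D,C,j,E], logical=[D,C,j,E,A]
After op 10 (rotate(+3)): offset=4, physical=[A,D,C,j,E], logical=[E,A,D,C,j]

Answer: 4 E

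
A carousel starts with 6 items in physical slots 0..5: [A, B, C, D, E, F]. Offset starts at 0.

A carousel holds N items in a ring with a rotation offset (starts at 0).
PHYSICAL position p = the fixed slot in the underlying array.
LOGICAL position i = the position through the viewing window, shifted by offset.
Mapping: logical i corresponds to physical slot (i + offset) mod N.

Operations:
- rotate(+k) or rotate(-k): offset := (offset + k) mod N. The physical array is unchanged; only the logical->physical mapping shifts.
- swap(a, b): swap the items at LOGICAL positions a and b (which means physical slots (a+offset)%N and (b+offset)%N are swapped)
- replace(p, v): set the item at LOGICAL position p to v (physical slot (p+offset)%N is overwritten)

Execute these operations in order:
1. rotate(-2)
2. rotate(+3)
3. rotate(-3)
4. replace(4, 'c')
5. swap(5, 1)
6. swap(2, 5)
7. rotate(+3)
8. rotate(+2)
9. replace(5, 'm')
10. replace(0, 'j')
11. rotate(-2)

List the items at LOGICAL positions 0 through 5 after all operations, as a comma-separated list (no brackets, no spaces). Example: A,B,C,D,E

After op 1 (rotate(-2)): offset=4, physical=[A,B,C,D,E,F], logical=[E,F,A,B,C,D]
After op 2 (rotate(+3)): offset=1, physical=[A,B,C,D,E,F], logical=[B,C,D,E,F,A]
After op 3 (rotate(-3)): offset=4, physical=[A,B,C,D,E,F], logical=[E,F,A,B,C,D]
After op 4 (replace(4, 'c')): offset=4, physical=[A,B,c,D,E,F], logical=[E,F,A,B,c,D]
After op 5 (swap(5, 1)): offset=4, physical=[A,B,c,F,E,D], logical=[E,D,A,B,c,F]
After op 6 (swap(2, 5)): offset=4, physical=[F,B,c,A,E,D], logical=[E,D,F,B,c,A]
After op 7 (rotate(+3)): offset=1, physical=[F,B,c,A,E,D], logical=[B,c,A,E,D,F]
After op 8 (rotate(+2)): offset=3, physical=[F,B,c,A,E,D], logical=[A,E,D,F,B,c]
After op 9 (replace(5, 'm')): offset=3, physical=[F,B,m,A,E,D], logical=[A,E,D,F,B,m]
After op 10 (replace(0, 'j')): offset=3, physical=[F,B,m,j,E,D], logical=[j,E,D,F,B,m]
After op 11 (rotate(-2)): offset=1, physical=[F,B,m,j,E,D], logical=[B,m,j,E,D,F]

Answer: B,m,j,E,D,F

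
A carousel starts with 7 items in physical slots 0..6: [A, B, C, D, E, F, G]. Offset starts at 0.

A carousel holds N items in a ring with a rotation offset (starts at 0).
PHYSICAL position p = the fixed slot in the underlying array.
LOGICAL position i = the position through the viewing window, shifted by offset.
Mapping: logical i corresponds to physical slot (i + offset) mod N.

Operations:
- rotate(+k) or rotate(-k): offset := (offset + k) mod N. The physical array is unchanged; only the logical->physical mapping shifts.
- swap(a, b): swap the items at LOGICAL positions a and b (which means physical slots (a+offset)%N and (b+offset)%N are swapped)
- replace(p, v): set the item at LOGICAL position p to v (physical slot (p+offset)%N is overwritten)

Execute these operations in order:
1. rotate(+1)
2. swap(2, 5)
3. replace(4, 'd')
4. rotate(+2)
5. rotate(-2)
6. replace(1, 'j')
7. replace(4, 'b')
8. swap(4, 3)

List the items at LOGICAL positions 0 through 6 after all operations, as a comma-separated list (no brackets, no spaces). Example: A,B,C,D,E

After op 1 (rotate(+1)): offset=1, physical=[A,B,C,D,E,F,G], logical=[B,C,D,E,F,G,A]
After op 2 (swap(2, 5)): offset=1, physical=[A,B,C,G,E,F,D], logical=[B,C,G,E,F,D,A]
After op 3 (replace(4, 'd')): offset=1, physical=[A,B,C,G,E,d,D], logical=[B,C,G,E,d,D,A]
After op 4 (rotate(+2)): offset=3, physical=[A,B,C,G,E,d,D], logical=[G,E,d,D,A,B,C]
After op 5 (rotate(-2)): offset=1, physical=[A,B,C,G,E,d,D], logical=[B,C,G,E,d,D,A]
After op 6 (replace(1, 'j')): offset=1, physical=[A,B,j,G,E,d,D], logical=[B,j,G,E,d,D,A]
After op 7 (replace(4, 'b')): offset=1, physical=[A,B,j,G,E,b,D], logical=[B,j,G,E,b,D,A]
After op 8 (swap(4, 3)): offset=1, physical=[A,B,j,G,b,E,D], logical=[B,j,G,b,E,D,A]

Answer: B,j,G,b,E,D,A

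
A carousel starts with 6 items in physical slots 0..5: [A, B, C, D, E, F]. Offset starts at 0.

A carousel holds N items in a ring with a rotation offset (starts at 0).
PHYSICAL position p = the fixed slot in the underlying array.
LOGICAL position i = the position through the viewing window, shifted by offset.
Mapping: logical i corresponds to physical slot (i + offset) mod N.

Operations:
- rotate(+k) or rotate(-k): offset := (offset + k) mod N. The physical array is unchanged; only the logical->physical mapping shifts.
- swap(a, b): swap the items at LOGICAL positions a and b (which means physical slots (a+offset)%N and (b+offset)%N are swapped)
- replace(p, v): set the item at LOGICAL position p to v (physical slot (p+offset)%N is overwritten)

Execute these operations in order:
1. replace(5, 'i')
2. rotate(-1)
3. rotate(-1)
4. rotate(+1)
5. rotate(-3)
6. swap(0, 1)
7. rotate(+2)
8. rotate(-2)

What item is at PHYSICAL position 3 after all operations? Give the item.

Answer: C

Derivation:
After op 1 (replace(5, 'i')): offset=0, physical=[A,B,C,D,E,i], logical=[A,B,C,D,E,i]
After op 2 (rotate(-1)): offset=5, physical=[A,B,C,D,E,i], logical=[i,A,B,C,D,E]
After op 3 (rotate(-1)): offset=4, physical=[A,B,C,D,E,i], logical=[E,i,A,B,C,D]
After op 4 (rotate(+1)): offset=5, physical=[A,B,C,D,E,i], logical=[i,A,B,C,D,E]
After op 5 (rotate(-3)): offset=2, physical=[A,B,C,D,E,i], logical=[C,D,E,i,A,B]
After op 6 (swap(0, 1)): offset=2, physical=[A,B,D,C,E,i], logical=[D,C,E,i,A,B]
After op 7 (rotate(+2)): offset=4, physical=[A,B,D,C,E,i], logical=[E,i,A,B,D,C]
After op 8 (rotate(-2)): offset=2, physical=[A,B,D,C,E,i], logical=[D,C,E,i,A,B]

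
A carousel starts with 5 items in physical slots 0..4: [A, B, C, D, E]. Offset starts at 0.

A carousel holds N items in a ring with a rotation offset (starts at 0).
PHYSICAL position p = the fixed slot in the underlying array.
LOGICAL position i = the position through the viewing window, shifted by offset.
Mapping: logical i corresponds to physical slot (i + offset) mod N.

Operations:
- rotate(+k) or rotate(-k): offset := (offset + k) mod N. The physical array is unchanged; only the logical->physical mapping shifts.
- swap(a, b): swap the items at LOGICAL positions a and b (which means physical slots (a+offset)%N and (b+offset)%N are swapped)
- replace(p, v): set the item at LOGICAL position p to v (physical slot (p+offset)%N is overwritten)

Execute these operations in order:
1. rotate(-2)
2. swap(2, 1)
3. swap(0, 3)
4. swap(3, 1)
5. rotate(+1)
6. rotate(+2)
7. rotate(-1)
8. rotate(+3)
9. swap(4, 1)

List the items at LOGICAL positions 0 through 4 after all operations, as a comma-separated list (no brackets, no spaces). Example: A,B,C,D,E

Answer: B,C,E,A,D

Derivation:
After op 1 (rotate(-2)): offset=3, physical=[A,B,C,D,E], logical=[D,E,A,B,C]
After op 2 (swap(2, 1)): offset=3, physical=[E,B,C,D,A], logical=[D,A,E,B,C]
After op 3 (swap(0, 3)): offset=3, physical=[E,D,C,B,A], logical=[B,A,E,D,C]
After op 4 (swap(3, 1)): offset=3, physical=[E,A,C,B,D], logical=[B,D,E,A,C]
After op 5 (rotate(+1)): offset=4, physical=[E,A,C,B,D], logical=[D,E,A,C,B]
After op 6 (rotate(+2)): offset=1, physical=[E,A,C,B,D], logical=[A,C,B,D,E]
After op 7 (rotate(-1)): offset=0, physical=[E,A,C,B,D], logical=[E,A,C,B,D]
After op 8 (rotate(+3)): offset=3, physical=[E,A,C,B,D], logical=[B,D,E,A,C]
After op 9 (swap(4, 1)): offset=3, physical=[E,A,D,B,C], logical=[B,C,E,A,D]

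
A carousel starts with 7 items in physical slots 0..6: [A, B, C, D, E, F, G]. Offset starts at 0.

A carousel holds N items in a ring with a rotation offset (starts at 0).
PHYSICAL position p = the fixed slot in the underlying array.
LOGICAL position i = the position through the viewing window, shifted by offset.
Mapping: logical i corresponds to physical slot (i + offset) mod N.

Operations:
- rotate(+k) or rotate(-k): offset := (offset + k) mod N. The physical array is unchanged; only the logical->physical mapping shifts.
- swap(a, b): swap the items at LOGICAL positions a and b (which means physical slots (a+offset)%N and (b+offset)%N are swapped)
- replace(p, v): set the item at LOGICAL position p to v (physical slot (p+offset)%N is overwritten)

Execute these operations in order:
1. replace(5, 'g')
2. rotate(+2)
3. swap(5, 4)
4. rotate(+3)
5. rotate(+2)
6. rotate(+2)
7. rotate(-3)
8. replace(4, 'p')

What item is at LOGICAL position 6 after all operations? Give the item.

After op 1 (replace(5, 'g')): offset=0, physical=[A,B,C,D,E,g,G], logical=[A,B,C,D,E,g,G]
After op 2 (rotate(+2)): offset=2, physical=[A,B,C,D,E,g,G], logical=[C,D,E,g,G,A,B]
After op 3 (swap(5, 4)): offset=2, physical=[G,B,C,D,E,g,A], logical=[C,D,E,g,A,G,B]
After op 4 (rotate(+3)): offset=5, physical=[G,B,C,D,E,g,A], logical=[g,A,G,B,C,D,E]
After op 5 (rotate(+2)): offset=0, physical=[G,B,C,D,E,g,A], logical=[G,B,C,D,E,g,A]
After op 6 (rotate(+2)): offset=2, physical=[G,B,C,D,E,g,A], logical=[C,D,E,g,A,G,B]
After op 7 (rotate(-3)): offset=6, physical=[G,B,C,D,E,g,A], logical=[A,G,B,C,D,E,g]
After op 8 (replace(4, 'p')): offset=6, physical=[G,B,C,p,E,g,A], logical=[A,G,B,C,p,E,g]

Answer: g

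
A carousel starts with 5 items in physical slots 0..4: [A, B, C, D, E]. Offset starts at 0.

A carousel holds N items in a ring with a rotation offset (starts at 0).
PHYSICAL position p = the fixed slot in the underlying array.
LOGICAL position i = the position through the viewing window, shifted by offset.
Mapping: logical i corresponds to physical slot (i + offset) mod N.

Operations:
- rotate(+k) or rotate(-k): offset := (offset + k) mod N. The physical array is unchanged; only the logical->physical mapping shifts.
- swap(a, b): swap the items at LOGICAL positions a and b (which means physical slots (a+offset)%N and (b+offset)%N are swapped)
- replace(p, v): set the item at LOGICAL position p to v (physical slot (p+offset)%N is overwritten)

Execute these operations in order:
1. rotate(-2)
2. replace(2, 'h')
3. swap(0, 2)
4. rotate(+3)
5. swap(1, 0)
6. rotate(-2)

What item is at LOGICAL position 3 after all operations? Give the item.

After op 1 (rotate(-2)): offset=3, physical=[A,B,C,D,E], logical=[D,E,A,B,C]
After op 2 (replace(2, 'h')): offset=3, physical=[h,B,C,D,E], logical=[D,E,h,B,C]
After op 3 (swap(0, 2)): offset=3, physical=[D,B,C,h,E], logical=[h,E,D,B,C]
After op 4 (rotate(+3)): offset=1, physical=[D,B,C,h,E], logical=[B,C,h,E,D]
After op 5 (swap(1, 0)): offset=1, physical=[D,C,B,h,E], logical=[C,B,h,E,D]
After op 6 (rotate(-2)): offset=4, physical=[D,C,B,h,E], logical=[E,D,C,B,h]

Answer: B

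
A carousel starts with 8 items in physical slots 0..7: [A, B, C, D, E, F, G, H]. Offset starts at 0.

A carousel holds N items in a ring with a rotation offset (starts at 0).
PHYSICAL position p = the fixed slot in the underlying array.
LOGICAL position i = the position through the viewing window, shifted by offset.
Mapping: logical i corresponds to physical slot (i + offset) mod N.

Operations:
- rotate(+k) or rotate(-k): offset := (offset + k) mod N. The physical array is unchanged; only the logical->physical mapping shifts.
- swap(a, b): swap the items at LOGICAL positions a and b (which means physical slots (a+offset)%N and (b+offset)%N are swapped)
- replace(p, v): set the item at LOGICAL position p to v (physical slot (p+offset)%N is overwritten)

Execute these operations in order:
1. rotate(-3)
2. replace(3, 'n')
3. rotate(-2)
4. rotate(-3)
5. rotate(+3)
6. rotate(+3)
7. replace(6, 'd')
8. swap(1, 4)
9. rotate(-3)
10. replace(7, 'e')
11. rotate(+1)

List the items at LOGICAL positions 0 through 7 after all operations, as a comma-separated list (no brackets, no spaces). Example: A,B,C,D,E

Answer: d,F,G,C,n,B,e,D

Derivation:
After op 1 (rotate(-3)): offset=5, physical=[A,B,C,D,E,F,G,H], logical=[F,G,H,A,B,C,D,E]
After op 2 (replace(3, 'n')): offset=5, physical=[n,B,C,D,E,F,G,H], logical=[F,G,H,n,B,C,D,E]
After op 3 (rotate(-2)): offset=3, physical=[n,B,C,D,E,F,G,H], logical=[D,E,F,G,H,n,B,C]
After op 4 (rotate(-3)): offset=0, physical=[n,B,C,D,E,F,G,H], logical=[n,B,C,D,E,F,G,H]
After op 5 (rotate(+3)): offset=3, physical=[n,B,C,D,E,F,G,H], logical=[D,E,F,G,H,n,B,C]
After op 6 (rotate(+3)): offset=6, physical=[n,B,C,D,E,F,G,H], logical=[G,H,n,B,C,D,E,F]
After op 7 (replace(6, 'd')): offset=6, physical=[n,B,C,D,d,F,G,H], logical=[G,H,n,B,C,D,d,F]
After op 8 (swap(1, 4)): offset=6, physical=[n,B,H,D,d,F,G,C], logical=[G,C,n,B,H,D,d,F]
After op 9 (rotate(-3)): offset=3, physical=[n,B,H,D,d,F,G,C], logical=[D,d,F,G,C,n,B,H]
After op 10 (replace(7, 'e')): offset=3, physical=[n,B,e,D,d,F,G,C], logical=[D,d,F,G,C,n,B,e]
After op 11 (rotate(+1)): offset=4, physical=[n,B,e,D,d,F,G,C], logical=[d,F,G,C,n,B,e,D]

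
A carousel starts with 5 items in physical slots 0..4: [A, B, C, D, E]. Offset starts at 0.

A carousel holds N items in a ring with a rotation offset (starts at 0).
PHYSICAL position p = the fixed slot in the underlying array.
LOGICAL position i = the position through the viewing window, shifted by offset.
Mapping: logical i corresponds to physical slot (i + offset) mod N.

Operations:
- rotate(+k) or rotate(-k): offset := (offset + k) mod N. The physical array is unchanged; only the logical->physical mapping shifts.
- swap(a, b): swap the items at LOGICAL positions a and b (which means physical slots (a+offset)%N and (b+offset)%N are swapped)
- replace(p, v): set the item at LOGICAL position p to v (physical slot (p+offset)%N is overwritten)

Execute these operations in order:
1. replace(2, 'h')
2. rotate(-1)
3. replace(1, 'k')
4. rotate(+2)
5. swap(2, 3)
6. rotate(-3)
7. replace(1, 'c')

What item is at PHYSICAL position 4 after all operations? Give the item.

After op 1 (replace(2, 'h')): offset=0, physical=[A,B,h,D,E], logical=[A,B,h,D,E]
After op 2 (rotate(-1)): offset=4, physical=[A,B,h,D,E], logical=[E,A,B,h,D]
After op 3 (replace(1, 'k')): offset=4, physical=[k,B,h,D,E], logical=[E,k,B,h,D]
After op 4 (rotate(+2)): offset=1, physical=[k,B,h,D,E], logical=[B,h,D,E,k]
After op 5 (swap(2, 3)): offset=1, physical=[k,B,h,E,D], logical=[B,h,E,D,k]
After op 6 (rotate(-3)): offset=3, physical=[k,B,h,E,D], logical=[E,D,k,B,h]
After op 7 (replace(1, 'c')): offset=3, physical=[k,B,h,E,c], logical=[E,c,k,B,h]

Answer: c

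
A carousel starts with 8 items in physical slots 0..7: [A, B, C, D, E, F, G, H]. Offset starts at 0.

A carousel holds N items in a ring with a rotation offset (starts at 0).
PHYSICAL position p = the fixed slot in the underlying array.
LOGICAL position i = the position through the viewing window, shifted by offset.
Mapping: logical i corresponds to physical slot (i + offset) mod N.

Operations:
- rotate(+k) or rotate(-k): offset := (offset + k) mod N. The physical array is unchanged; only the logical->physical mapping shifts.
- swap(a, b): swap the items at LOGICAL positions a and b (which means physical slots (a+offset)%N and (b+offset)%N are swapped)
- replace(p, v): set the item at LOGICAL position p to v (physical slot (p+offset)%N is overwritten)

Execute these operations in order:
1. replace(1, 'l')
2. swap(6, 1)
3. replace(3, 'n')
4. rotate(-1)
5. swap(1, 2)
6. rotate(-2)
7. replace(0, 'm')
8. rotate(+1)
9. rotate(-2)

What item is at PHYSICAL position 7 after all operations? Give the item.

After op 1 (replace(1, 'l')): offset=0, physical=[A,l,C,D,E,F,G,H], logical=[A,l,C,D,E,F,G,H]
After op 2 (swap(6, 1)): offset=0, physical=[A,G,C,D,E,F,l,H], logical=[A,G,C,D,E,F,l,H]
After op 3 (replace(3, 'n')): offset=0, physical=[A,G,C,n,E,F,l,H], logical=[A,G,C,n,E,F,l,H]
After op 4 (rotate(-1)): offset=7, physical=[A,G,C,n,E,F,l,H], logical=[H,A,G,C,n,E,F,l]
After op 5 (swap(1, 2)): offset=7, physical=[G,A,C,n,E,F,l,H], logical=[H,G,A,C,n,E,F,l]
After op 6 (rotate(-2)): offset=5, physical=[G,A,C,n,E,F,l,H], logical=[F,l,H,G,A,C,n,E]
After op 7 (replace(0, 'm')): offset=5, physical=[G,A,C,n,E,m,l,H], logical=[m,l,H,G,A,C,n,E]
After op 8 (rotate(+1)): offset=6, physical=[G,A,C,n,E,m,l,H], logical=[l,H,G,A,C,n,E,m]
After op 9 (rotate(-2)): offset=4, physical=[G,A,C,n,E,m,l,H], logical=[E,m,l,H,G,A,C,n]

Answer: H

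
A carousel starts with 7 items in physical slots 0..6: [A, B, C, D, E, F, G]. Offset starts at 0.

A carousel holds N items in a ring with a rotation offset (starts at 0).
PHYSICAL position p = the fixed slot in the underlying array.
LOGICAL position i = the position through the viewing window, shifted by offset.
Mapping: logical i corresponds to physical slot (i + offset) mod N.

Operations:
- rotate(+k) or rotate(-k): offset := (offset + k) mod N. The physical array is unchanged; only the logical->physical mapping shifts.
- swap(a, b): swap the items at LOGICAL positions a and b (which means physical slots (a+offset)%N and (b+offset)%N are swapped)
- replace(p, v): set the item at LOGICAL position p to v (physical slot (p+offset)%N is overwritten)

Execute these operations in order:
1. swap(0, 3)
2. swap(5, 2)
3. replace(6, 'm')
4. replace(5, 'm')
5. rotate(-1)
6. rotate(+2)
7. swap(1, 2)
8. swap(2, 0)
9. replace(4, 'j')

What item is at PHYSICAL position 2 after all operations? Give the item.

Answer: A

Derivation:
After op 1 (swap(0, 3)): offset=0, physical=[D,B,C,A,E,F,G], logical=[D,B,C,A,E,F,G]
After op 2 (swap(5, 2)): offset=0, physical=[D,B,F,A,E,C,G], logical=[D,B,F,A,E,C,G]
After op 3 (replace(6, 'm')): offset=0, physical=[D,B,F,A,E,C,m], logical=[D,B,F,A,E,C,m]
After op 4 (replace(5, 'm')): offset=0, physical=[D,B,F,A,E,m,m], logical=[D,B,F,A,E,m,m]
After op 5 (rotate(-1)): offset=6, physical=[D,B,F,A,E,m,m], logical=[m,D,B,F,A,E,m]
After op 6 (rotate(+2)): offset=1, physical=[D,B,F,A,E,m,m], logical=[B,F,A,E,m,m,D]
After op 7 (swap(1, 2)): offset=1, physical=[D,B,A,F,E,m,m], logical=[B,A,F,E,m,m,D]
After op 8 (swap(2, 0)): offset=1, physical=[D,F,A,B,E,m,m], logical=[F,A,B,E,m,m,D]
After op 9 (replace(4, 'j')): offset=1, physical=[D,F,A,B,E,j,m], logical=[F,A,B,E,j,m,D]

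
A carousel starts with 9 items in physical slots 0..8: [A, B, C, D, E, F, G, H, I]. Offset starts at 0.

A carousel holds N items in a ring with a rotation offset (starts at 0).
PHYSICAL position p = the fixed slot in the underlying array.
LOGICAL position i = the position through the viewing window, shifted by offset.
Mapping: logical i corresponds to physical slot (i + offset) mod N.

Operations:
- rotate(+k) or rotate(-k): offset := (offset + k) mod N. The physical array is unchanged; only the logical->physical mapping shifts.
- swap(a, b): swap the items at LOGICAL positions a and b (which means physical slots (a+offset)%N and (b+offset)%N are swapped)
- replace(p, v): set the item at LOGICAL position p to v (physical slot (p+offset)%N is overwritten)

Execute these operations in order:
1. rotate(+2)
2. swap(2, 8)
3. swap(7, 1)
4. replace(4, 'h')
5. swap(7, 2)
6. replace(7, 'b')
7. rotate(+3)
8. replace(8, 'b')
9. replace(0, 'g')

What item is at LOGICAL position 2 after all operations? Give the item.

After op 1 (rotate(+2)): offset=2, physical=[A,B,C,D,E,F,G,H,I], logical=[C,D,E,F,G,H,I,A,B]
After op 2 (swap(2, 8)): offset=2, physical=[A,E,C,D,B,F,G,H,I], logical=[C,D,B,F,G,H,I,A,E]
After op 3 (swap(7, 1)): offset=2, physical=[D,E,C,A,B,F,G,H,I], logical=[C,A,B,F,G,H,I,D,E]
After op 4 (replace(4, 'h')): offset=2, physical=[D,E,C,A,B,F,h,H,I], logical=[C,A,B,F,h,H,I,D,E]
After op 5 (swap(7, 2)): offset=2, physical=[B,E,C,A,D,F,h,H,I], logical=[C,A,D,F,h,H,I,B,E]
After op 6 (replace(7, 'b')): offset=2, physical=[b,E,C,A,D,F,h,H,I], logical=[C,A,D,F,h,H,I,b,E]
After op 7 (rotate(+3)): offset=5, physical=[b,E,C,A,D,F,h,H,I], logical=[F,h,H,I,b,E,C,A,D]
After op 8 (replace(8, 'b')): offset=5, physical=[b,E,C,A,b,F,h,H,I], logical=[F,h,H,I,b,E,C,A,b]
After op 9 (replace(0, 'g')): offset=5, physical=[b,E,C,A,b,g,h,H,I], logical=[g,h,H,I,b,E,C,A,b]

Answer: H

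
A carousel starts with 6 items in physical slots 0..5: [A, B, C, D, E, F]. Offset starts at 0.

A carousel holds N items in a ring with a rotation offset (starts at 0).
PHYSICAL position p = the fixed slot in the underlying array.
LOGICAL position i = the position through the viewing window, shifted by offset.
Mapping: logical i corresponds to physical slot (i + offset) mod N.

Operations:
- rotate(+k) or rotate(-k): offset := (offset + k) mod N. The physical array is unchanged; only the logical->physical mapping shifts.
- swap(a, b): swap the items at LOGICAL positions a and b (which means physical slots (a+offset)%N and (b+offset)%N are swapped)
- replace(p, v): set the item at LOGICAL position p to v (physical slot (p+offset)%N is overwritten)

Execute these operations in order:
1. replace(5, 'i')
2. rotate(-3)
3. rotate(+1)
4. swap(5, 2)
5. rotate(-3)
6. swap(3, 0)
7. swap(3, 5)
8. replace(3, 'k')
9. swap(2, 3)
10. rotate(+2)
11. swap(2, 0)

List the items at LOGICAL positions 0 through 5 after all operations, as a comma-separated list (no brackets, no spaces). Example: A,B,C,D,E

Answer: i,A,k,B,E,C

Derivation:
After op 1 (replace(5, 'i')): offset=0, physical=[A,B,C,D,E,i], logical=[A,B,C,D,E,i]
After op 2 (rotate(-3)): offset=3, physical=[A,B,C,D,E,i], logical=[D,E,i,A,B,C]
After op 3 (rotate(+1)): offset=4, physical=[A,B,C,D,E,i], logical=[E,i,A,B,C,D]
After op 4 (swap(5, 2)): offset=4, physical=[D,B,C,A,E,i], logical=[E,i,D,B,C,A]
After op 5 (rotate(-3)): offset=1, physical=[D,B,C,A,E,i], logical=[B,C,A,E,i,D]
After op 6 (swap(3, 0)): offset=1, physical=[D,E,C,A,B,i], logical=[E,C,A,B,i,D]
After op 7 (swap(3, 5)): offset=1, physical=[B,E,C,A,D,i], logical=[E,C,A,D,i,B]
After op 8 (replace(3, 'k')): offset=1, physical=[B,E,C,A,k,i], logical=[E,C,A,k,i,B]
After op 9 (swap(2, 3)): offset=1, physical=[B,E,C,k,A,i], logical=[E,C,k,A,i,B]
After op 10 (rotate(+2)): offset=3, physical=[B,E,C,k,A,i], logical=[k,A,i,B,E,C]
After op 11 (swap(2, 0)): offset=3, physical=[B,E,C,i,A,k], logical=[i,A,k,B,E,C]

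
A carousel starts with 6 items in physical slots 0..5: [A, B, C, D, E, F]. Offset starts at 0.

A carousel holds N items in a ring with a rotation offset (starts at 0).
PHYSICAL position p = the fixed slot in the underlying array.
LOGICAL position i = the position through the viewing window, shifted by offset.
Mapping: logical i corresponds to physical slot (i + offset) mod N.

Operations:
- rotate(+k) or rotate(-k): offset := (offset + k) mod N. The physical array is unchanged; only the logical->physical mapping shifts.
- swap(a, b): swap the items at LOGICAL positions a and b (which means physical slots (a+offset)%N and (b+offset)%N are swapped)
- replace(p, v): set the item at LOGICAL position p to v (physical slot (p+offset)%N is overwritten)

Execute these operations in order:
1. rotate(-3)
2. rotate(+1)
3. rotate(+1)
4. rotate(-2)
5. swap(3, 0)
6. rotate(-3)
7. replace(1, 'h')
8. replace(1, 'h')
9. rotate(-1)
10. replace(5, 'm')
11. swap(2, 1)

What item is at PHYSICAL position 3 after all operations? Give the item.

Answer: A

Derivation:
After op 1 (rotate(-3)): offset=3, physical=[A,B,C,D,E,F], logical=[D,E,F,A,B,C]
After op 2 (rotate(+1)): offset=4, physical=[A,B,C,D,E,F], logical=[E,F,A,B,C,D]
After op 3 (rotate(+1)): offset=5, physical=[A,B,C,D,E,F], logical=[F,A,B,C,D,E]
After op 4 (rotate(-2)): offset=3, physical=[A,B,C,D,E,F], logical=[D,E,F,A,B,C]
After op 5 (swap(3, 0)): offset=3, physical=[D,B,C,A,E,F], logical=[A,E,F,D,B,C]
After op 6 (rotate(-3)): offset=0, physical=[D,B,C,A,E,F], logical=[D,B,C,A,E,F]
After op 7 (replace(1, 'h')): offset=0, physical=[D,h,C,A,E,F], logical=[D,h,C,A,E,F]
After op 8 (replace(1, 'h')): offset=0, physical=[D,h,C,A,E,F], logical=[D,h,C,A,E,F]
After op 9 (rotate(-1)): offset=5, physical=[D,h,C,A,E,F], logical=[F,D,h,C,A,E]
After op 10 (replace(5, 'm')): offset=5, physical=[D,h,C,A,m,F], logical=[F,D,h,C,A,m]
After op 11 (swap(2, 1)): offset=5, physical=[h,D,C,A,m,F], logical=[F,h,D,C,A,m]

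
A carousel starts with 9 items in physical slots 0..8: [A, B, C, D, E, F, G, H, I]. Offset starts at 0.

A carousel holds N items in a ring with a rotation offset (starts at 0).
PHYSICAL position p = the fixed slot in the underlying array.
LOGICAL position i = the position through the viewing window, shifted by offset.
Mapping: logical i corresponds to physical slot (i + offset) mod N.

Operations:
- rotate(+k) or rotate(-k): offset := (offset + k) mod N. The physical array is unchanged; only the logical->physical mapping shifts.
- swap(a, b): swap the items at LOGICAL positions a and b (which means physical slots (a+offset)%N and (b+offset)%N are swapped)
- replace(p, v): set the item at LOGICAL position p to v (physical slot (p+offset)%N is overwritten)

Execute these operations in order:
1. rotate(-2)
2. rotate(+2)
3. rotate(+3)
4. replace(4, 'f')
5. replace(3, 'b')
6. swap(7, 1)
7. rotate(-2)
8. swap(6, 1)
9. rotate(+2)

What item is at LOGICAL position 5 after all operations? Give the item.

Answer: I

Derivation:
After op 1 (rotate(-2)): offset=7, physical=[A,B,C,D,E,F,G,H,I], logical=[H,I,A,B,C,D,E,F,G]
After op 2 (rotate(+2)): offset=0, physical=[A,B,C,D,E,F,G,H,I], logical=[A,B,C,D,E,F,G,H,I]
After op 3 (rotate(+3)): offset=3, physical=[A,B,C,D,E,F,G,H,I], logical=[D,E,F,G,H,I,A,B,C]
After op 4 (replace(4, 'f')): offset=3, physical=[A,B,C,D,E,F,G,f,I], logical=[D,E,F,G,f,I,A,B,C]
After op 5 (replace(3, 'b')): offset=3, physical=[A,B,C,D,E,F,b,f,I], logical=[D,E,F,b,f,I,A,B,C]
After op 6 (swap(7, 1)): offset=3, physical=[A,E,C,D,B,F,b,f,I], logical=[D,B,F,b,f,I,A,E,C]
After op 7 (rotate(-2)): offset=1, physical=[A,E,C,D,B,F,b,f,I], logical=[E,C,D,B,F,b,f,I,A]
After op 8 (swap(6, 1)): offset=1, physical=[A,E,f,D,B,F,b,C,I], logical=[E,f,D,B,F,b,C,I,A]
After op 9 (rotate(+2)): offset=3, physical=[A,E,f,D,B,F,b,C,I], logical=[D,B,F,b,C,I,A,E,f]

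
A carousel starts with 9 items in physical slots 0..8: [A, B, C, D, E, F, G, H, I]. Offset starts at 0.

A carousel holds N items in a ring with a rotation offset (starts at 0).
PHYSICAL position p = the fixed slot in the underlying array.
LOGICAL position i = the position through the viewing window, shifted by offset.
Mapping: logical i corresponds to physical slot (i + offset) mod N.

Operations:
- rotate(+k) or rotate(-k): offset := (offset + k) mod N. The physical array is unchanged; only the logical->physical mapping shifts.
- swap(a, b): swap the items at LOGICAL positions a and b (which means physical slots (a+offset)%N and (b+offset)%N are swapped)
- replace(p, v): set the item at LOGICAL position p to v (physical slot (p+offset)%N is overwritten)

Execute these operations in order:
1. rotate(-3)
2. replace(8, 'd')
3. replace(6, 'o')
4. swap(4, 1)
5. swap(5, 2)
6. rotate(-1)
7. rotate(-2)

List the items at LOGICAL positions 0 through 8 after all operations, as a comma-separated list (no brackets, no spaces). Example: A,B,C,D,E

Answer: o,E,d,G,B,C,A,H,I

Derivation:
After op 1 (rotate(-3)): offset=6, physical=[A,B,C,D,E,F,G,H,I], logical=[G,H,I,A,B,C,D,E,F]
After op 2 (replace(8, 'd')): offset=6, physical=[A,B,C,D,E,d,G,H,I], logical=[G,H,I,A,B,C,D,E,d]
After op 3 (replace(6, 'o')): offset=6, physical=[A,B,C,o,E,d,G,H,I], logical=[G,H,I,A,B,C,o,E,d]
After op 4 (swap(4, 1)): offset=6, physical=[A,H,C,o,E,d,G,B,I], logical=[G,B,I,A,H,C,o,E,d]
After op 5 (swap(5, 2)): offset=6, physical=[A,H,I,o,E,d,G,B,C], logical=[G,B,C,A,H,I,o,E,d]
After op 6 (rotate(-1)): offset=5, physical=[A,H,I,o,E,d,G,B,C], logical=[d,G,B,C,A,H,I,o,E]
After op 7 (rotate(-2)): offset=3, physical=[A,H,I,o,E,d,G,B,C], logical=[o,E,d,G,B,C,A,H,I]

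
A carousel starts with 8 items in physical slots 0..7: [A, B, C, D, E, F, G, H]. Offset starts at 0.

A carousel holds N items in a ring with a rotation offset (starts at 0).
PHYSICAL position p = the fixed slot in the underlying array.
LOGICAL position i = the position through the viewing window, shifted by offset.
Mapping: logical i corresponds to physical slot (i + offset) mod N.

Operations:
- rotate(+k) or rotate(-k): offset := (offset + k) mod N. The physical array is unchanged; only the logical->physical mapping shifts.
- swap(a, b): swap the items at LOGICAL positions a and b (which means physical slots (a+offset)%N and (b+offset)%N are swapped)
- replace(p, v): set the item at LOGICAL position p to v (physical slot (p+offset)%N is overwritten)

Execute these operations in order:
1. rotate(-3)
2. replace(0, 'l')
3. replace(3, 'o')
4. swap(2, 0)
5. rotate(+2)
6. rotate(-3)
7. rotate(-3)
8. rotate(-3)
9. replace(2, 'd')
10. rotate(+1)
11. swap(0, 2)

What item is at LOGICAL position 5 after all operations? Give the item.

Answer: E

Derivation:
After op 1 (rotate(-3)): offset=5, physical=[A,B,C,D,E,F,G,H], logical=[F,G,H,A,B,C,D,E]
After op 2 (replace(0, 'l')): offset=5, physical=[A,B,C,D,E,l,G,H], logical=[l,G,H,A,B,C,D,E]
After op 3 (replace(3, 'o')): offset=5, physical=[o,B,C,D,E,l,G,H], logical=[l,G,H,o,B,C,D,E]
After op 4 (swap(2, 0)): offset=5, physical=[o,B,C,D,E,H,G,l], logical=[H,G,l,o,B,C,D,E]
After op 5 (rotate(+2)): offset=7, physical=[o,B,C,D,E,H,G,l], logical=[l,o,B,C,D,E,H,G]
After op 6 (rotate(-3)): offset=4, physical=[o,B,C,D,E,H,G,l], logical=[E,H,G,l,o,B,C,D]
After op 7 (rotate(-3)): offset=1, physical=[o,B,C,D,E,H,G,l], logical=[B,C,D,E,H,G,l,o]
After op 8 (rotate(-3)): offset=6, physical=[o,B,C,D,E,H,G,l], logical=[G,l,o,B,C,D,E,H]
After op 9 (replace(2, 'd')): offset=6, physical=[d,B,C,D,E,H,G,l], logical=[G,l,d,B,C,D,E,H]
After op 10 (rotate(+1)): offset=7, physical=[d,B,C,D,E,H,G,l], logical=[l,d,B,C,D,E,H,G]
After op 11 (swap(0, 2)): offset=7, physical=[d,l,C,D,E,H,G,B], logical=[B,d,l,C,D,E,H,G]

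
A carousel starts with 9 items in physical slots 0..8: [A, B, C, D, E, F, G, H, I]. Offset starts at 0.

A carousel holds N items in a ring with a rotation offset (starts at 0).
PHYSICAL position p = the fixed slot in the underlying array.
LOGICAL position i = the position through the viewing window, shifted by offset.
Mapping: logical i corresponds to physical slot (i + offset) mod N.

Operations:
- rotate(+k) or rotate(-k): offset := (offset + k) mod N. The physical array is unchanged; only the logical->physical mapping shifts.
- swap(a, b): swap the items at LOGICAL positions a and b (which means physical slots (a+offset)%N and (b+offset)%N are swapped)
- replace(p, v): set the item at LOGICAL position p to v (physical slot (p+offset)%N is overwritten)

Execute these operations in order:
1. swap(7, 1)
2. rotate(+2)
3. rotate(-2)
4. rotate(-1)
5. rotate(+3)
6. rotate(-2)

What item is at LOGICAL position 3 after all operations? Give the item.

After op 1 (swap(7, 1)): offset=0, physical=[A,H,C,D,E,F,G,B,I], logical=[A,H,C,D,E,F,G,B,I]
After op 2 (rotate(+2)): offset=2, physical=[A,H,C,D,E,F,G,B,I], logical=[C,D,E,F,G,B,I,A,H]
After op 3 (rotate(-2)): offset=0, physical=[A,H,C,D,E,F,G,B,I], logical=[A,H,C,D,E,F,G,B,I]
After op 4 (rotate(-1)): offset=8, physical=[A,H,C,D,E,F,G,B,I], logical=[I,A,H,C,D,E,F,G,B]
After op 5 (rotate(+3)): offset=2, physical=[A,H,C,D,E,F,G,B,I], logical=[C,D,E,F,G,B,I,A,H]
After op 6 (rotate(-2)): offset=0, physical=[A,H,C,D,E,F,G,B,I], logical=[A,H,C,D,E,F,G,B,I]

Answer: D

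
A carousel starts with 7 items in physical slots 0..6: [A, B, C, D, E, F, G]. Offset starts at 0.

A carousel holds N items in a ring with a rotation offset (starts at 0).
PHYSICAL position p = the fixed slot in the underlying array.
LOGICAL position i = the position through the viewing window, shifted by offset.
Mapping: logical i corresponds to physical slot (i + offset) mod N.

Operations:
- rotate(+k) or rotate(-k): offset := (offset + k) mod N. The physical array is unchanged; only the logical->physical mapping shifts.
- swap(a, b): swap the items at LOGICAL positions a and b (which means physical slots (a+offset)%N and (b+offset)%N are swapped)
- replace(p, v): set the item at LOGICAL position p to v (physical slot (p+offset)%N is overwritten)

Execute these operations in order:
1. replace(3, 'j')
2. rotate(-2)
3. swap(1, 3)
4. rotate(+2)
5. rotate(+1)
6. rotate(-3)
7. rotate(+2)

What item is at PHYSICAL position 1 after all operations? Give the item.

After op 1 (replace(3, 'j')): offset=0, physical=[A,B,C,j,E,F,G], logical=[A,B,C,j,E,F,G]
After op 2 (rotate(-2)): offset=5, physical=[A,B,C,j,E,F,G], logical=[F,G,A,B,C,j,E]
After op 3 (swap(1, 3)): offset=5, physical=[A,G,C,j,E,F,B], logical=[F,B,A,G,C,j,E]
After op 4 (rotate(+2)): offset=0, physical=[A,G,C,j,E,F,B], logical=[A,G,C,j,E,F,B]
After op 5 (rotate(+1)): offset=1, physical=[A,G,C,j,E,F,B], logical=[G,C,j,E,F,B,A]
After op 6 (rotate(-3)): offset=5, physical=[A,G,C,j,E,F,B], logical=[F,B,A,G,C,j,E]
After op 7 (rotate(+2)): offset=0, physical=[A,G,C,j,E,F,B], logical=[A,G,C,j,E,F,B]

Answer: G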